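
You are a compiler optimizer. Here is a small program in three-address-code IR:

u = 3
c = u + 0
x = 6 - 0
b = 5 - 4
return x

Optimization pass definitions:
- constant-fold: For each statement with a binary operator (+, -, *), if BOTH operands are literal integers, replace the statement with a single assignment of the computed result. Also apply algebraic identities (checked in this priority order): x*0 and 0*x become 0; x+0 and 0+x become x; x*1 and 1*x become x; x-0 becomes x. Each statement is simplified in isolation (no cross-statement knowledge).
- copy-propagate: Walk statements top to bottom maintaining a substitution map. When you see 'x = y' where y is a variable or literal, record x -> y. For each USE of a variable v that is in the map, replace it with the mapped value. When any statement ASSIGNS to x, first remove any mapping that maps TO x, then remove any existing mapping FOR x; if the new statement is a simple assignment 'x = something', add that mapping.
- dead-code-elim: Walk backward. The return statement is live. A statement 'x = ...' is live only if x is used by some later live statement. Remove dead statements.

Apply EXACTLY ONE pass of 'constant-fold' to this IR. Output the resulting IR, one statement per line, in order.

Applying constant-fold statement-by-statement:
  [1] u = 3  (unchanged)
  [2] c = u + 0  -> c = u
  [3] x = 6 - 0  -> x = 6
  [4] b = 5 - 4  -> b = 1
  [5] return x  (unchanged)
Result (5 stmts):
  u = 3
  c = u
  x = 6
  b = 1
  return x

Answer: u = 3
c = u
x = 6
b = 1
return x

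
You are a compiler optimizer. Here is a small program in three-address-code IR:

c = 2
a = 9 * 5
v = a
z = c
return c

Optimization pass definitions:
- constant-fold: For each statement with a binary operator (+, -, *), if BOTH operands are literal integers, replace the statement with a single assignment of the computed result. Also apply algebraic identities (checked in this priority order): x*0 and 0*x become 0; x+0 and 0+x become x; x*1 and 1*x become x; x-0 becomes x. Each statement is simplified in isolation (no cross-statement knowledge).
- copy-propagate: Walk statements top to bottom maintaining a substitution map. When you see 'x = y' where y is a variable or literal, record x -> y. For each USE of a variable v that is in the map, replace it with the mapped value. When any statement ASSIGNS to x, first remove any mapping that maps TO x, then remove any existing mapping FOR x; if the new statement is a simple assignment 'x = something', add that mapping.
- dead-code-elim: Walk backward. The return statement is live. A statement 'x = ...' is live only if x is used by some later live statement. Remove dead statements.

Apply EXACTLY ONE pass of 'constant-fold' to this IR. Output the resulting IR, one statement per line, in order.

Answer: c = 2
a = 45
v = a
z = c
return c

Derivation:
Applying constant-fold statement-by-statement:
  [1] c = 2  (unchanged)
  [2] a = 9 * 5  -> a = 45
  [3] v = a  (unchanged)
  [4] z = c  (unchanged)
  [5] return c  (unchanged)
Result (5 stmts):
  c = 2
  a = 45
  v = a
  z = c
  return c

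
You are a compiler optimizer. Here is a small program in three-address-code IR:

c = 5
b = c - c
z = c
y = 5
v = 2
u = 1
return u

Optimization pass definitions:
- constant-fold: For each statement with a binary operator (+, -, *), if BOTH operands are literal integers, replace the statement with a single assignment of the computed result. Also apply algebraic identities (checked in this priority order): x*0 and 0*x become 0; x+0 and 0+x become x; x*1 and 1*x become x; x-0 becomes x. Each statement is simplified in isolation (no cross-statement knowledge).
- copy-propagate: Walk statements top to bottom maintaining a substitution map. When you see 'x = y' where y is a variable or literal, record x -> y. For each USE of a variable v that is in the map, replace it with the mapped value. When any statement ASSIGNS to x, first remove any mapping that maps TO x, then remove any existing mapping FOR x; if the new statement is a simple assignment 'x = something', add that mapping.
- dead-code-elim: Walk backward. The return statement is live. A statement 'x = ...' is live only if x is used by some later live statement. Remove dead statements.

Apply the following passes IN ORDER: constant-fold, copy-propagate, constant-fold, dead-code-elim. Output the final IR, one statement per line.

Answer: return 1

Derivation:
Initial IR:
  c = 5
  b = c - c
  z = c
  y = 5
  v = 2
  u = 1
  return u
After constant-fold (7 stmts):
  c = 5
  b = c - c
  z = c
  y = 5
  v = 2
  u = 1
  return u
After copy-propagate (7 stmts):
  c = 5
  b = 5 - 5
  z = 5
  y = 5
  v = 2
  u = 1
  return 1
After constant-fold (7 stmts):
  c = 5
  b = 0
  z = 5
  y = 5
  v = 2
  u = 1
  return 1
After dead-code-elim (1 stmts):
  return 1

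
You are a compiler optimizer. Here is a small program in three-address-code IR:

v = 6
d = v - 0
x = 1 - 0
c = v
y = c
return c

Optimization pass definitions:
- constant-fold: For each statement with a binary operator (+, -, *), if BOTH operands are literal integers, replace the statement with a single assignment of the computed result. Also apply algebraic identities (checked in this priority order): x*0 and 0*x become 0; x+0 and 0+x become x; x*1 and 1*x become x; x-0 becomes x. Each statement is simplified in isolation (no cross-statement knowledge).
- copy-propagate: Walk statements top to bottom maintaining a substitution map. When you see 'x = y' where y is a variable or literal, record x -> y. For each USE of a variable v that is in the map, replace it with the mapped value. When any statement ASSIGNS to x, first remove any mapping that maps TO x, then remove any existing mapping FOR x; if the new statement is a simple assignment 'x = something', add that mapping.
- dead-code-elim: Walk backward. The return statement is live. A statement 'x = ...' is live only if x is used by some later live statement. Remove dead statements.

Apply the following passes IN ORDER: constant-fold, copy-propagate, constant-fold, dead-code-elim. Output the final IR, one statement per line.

Initial IR:
  v = 6
  d = v - 0
  x = 1 - 0
  c = v
  y = c
  return c
After constant-fold (6 stmts):
  v = 6
  d = v
  x = 1
  c = v
  y = c
  return c
After copy-propagate (6 stmts):
  v = 6
  d = 6
  x = 1
  c = 6
  y = 6
  return 6
After constant-fold (6 stmts):
  v = 6
  d = 6
  x = 1
  c = 6
  y = 6
  return 6
After dead-code-elim (1 stmts):
  return 6

Answer: return 6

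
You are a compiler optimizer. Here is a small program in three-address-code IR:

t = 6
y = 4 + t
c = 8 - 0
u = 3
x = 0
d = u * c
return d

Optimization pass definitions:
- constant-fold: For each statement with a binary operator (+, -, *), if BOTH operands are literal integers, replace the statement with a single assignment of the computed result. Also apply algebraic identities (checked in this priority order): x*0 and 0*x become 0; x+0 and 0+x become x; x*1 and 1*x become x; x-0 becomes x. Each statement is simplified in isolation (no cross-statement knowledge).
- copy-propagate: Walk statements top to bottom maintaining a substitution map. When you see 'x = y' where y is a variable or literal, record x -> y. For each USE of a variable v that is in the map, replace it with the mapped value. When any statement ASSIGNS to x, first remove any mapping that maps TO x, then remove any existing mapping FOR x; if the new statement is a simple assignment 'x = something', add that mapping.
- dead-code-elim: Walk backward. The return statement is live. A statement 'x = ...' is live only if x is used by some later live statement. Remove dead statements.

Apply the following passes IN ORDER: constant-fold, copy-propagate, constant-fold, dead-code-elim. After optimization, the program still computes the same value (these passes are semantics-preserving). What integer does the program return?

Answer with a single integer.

Answer: 24

Derivation:
Initial IR:
  t = 6
  y = 4 + t
  c = 8 - 0
  u = 3
  x = 0
  d = u * c
  return d
After constant-fold (7 stmts):
  t = 6
  y = 4 + t
  c = 8
  u = 3
  x = 0
  d = u * c
  return d
After copy-propagate (7 stmts):
  t = 6
  y = 4 + 6
  c = 8
  u = 3
  x = 0
  d = 3 * 8
  return d
After constant-fold (7 stmts):
  t = 6
  y = 10
  c = 8
  u = 3
  x = 0
  d = 24
  return d
After dead-code-elim (2 stmts):
  d = 24
  return d
Evaluate:
  t = 6  =>  t = 6
  y = 4 + t  =>  y = 10
  c = 8 - 0  =>  c = 8
  u = 3  =>  u = 3
  x = 0  =>  x = 0
  d = u * c  =>  d = 24
  return d = 24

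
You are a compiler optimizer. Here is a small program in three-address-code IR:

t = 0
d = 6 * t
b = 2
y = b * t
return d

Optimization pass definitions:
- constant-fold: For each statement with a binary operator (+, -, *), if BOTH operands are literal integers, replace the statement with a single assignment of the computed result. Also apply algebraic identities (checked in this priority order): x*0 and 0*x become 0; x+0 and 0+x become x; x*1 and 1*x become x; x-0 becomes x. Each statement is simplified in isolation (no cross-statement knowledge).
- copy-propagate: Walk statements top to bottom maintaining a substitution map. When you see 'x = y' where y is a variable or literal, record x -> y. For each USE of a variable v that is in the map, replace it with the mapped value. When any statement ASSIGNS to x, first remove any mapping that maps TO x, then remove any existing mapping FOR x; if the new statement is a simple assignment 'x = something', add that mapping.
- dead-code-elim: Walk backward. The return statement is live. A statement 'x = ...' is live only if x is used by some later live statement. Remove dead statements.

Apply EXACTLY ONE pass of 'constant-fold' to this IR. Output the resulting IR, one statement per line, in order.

Answer: t = 0
d = 6 * t
b = 2
y = b * t
return d

Derivation:
Applying constant-fold statement-by-statement:
  [1] t = 0  (unchanged)
  [2] d = 6 * t  (unchanged)
  [3] b = 2  (unchanged)
  [4] y = b * t  (unchanged)
  [5] return d  (unchanged)
Result (5 stmts):
  t = 0
  d = 6 * t
  b = 2
  y = b * t
  return d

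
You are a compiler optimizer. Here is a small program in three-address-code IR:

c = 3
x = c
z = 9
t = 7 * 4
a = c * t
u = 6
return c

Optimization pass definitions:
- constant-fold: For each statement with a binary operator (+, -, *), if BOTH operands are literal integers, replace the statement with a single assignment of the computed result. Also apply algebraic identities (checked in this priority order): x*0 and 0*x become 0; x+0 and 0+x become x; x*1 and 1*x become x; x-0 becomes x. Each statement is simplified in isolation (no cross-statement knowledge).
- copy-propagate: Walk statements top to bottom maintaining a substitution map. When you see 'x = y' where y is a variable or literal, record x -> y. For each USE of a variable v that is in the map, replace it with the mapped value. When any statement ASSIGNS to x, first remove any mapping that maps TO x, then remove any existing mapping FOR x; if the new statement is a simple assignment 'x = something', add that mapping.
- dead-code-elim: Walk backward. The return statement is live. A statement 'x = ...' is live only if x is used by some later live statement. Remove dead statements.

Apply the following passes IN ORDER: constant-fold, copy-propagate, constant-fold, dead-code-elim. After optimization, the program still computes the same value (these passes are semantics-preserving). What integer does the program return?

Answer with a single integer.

Answer: 3

Derivation:
Initial IR:
  c = 3
  x = c
  z = 9
  t = 7 * 4
  a = c * t
  u = 6
  return c
After constant-fold (7 stmts):
  c = 3
  x = c
  z = 9
  t = 28
  a = c * t
  u = 6
  return c
After copy-propagate (7 stmts):
  c = 3
  x = 3
  z = 9
  t = 28
  a = 3 * 28
  u = 6
  return 3
After constant-fold (7 stmts):
  c = 3
  x = 3
  z = 9
  t = 28
  a = 84
  u = 6
  return 3
After dead-code-elim (1 stmts):
  return 3
Evaluate:
  c = 3  =>  c = 3
  x = c  =>  x = 3
  z = 9  =>  z = 9
  t = 7 * 4  =>  t = 28
  a = c * t  =>  a = 84
  u = 6  =>  u = 6
  return c = 3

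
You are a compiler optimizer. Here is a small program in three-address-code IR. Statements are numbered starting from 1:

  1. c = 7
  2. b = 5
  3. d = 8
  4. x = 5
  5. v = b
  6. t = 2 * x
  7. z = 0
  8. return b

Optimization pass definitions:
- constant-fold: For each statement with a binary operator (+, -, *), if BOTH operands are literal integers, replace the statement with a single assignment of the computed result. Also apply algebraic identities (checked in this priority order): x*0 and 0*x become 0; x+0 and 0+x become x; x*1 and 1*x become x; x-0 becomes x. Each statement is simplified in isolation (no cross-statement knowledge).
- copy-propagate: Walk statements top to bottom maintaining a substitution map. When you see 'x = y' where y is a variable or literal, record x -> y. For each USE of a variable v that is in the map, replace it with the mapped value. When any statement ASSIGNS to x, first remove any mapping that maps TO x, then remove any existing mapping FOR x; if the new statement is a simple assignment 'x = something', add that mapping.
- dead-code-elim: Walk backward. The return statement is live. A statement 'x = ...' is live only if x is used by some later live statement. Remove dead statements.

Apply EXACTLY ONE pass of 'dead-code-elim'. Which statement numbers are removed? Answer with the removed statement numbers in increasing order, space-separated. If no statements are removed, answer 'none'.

Backward liveness scan:
Stmt 1 'c = 7': DEAD (c not in live set [])
Stmt 2 'b = 5': KEEP (b is live); live-in = []
Stmt 3 'd = 8': DEAD (d not in live set ['b'])
Stmt 4 'x = 5': DEAD (x not in live set ['b'])
Stmt 5 'v = b': DEAD (v not in live set ['b'])
Stmt 6 't = 2 * x': DEAD (t not in live set ['b'])
Stmt 7 'z = 0': DEAD (z not in live set ['b'])
Stmt 8 'return b': KEEP (return); live-in = ['b']
Removed statement numbers: [1, 3, 4, 5, 6, 7]
Surviving IR:
  b = 5
  return b

Answer: 1 3 4 5 6 7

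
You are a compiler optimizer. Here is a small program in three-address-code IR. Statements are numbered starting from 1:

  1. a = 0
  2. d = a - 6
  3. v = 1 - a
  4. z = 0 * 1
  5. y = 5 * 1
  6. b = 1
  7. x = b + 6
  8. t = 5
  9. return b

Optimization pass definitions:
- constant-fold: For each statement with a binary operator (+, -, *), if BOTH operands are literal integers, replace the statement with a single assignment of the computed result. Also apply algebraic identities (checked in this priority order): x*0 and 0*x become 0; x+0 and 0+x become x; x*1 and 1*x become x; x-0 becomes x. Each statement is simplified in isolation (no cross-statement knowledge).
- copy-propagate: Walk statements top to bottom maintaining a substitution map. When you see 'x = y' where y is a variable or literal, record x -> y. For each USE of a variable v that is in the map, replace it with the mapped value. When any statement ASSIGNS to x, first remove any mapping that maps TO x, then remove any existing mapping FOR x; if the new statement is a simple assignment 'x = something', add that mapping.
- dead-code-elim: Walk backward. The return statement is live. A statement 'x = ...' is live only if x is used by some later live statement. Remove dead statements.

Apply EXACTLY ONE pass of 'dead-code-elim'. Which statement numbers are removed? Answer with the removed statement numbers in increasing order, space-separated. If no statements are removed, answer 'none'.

Backward liveness scan:
Stmt 1 'a = 0': DEAD (a not in live set [])
Stmt 2 'd = a - 6': DEAD (d not in live set [])
Stmt 3 'v = 1 - a': DEAD (v not in live set [])
Stmt 4 'z = 0 * 1': DEAD (z not in live set [])
Stmt 5 'y = 5 * 1': DEAD (y not in live set [])
Stmt 6 'b = 1': KEEP (b is live); live-in = []
Stmt 7 'x = b + 6': DEAD (x not in live set ['b'])
Stmt 8 't = 5': DEAD (t not in live set ['b'])
Stmt 9 'return b': KEEP (return); live-in = ['b']
Removed statement numbers: [1, 2, 3, 4, 5, 7, 8]
Surviving IR:
  b = 1
  return b

Answer: 1 2 3 4 5 7 8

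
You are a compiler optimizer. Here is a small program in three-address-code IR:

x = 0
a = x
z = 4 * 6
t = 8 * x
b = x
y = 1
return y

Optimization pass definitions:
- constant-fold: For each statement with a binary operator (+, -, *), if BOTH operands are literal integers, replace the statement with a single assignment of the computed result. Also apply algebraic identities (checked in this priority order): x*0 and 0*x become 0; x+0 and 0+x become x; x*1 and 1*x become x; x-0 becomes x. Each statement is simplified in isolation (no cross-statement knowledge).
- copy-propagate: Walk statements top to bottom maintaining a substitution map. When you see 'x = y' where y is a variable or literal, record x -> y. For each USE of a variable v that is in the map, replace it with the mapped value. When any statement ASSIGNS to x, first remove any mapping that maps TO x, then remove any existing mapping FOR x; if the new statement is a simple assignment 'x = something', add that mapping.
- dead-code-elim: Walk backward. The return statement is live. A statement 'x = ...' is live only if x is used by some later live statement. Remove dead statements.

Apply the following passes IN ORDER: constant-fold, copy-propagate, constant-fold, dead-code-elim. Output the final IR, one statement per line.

Answer: return 1

Derivation:
Initial IR:
  x = 0
  a = x
  z = 4 * 6
  t = 8 * x
  b = x
  y = 1
  return y
After constant-fold (7 stmts):
  x = 0
  a = x
  z = 24
  t = 8 * x
  b = x
  y = 1
  return y
After copy-propagate (7 stmts):
  x = 0
  a = 0
  z = 24
  t = 8 * 0
  b = 0
  y = 1
  return 1
After constant-fold (7 stmts):
  x = 0
  a = 0
  z = 24
  t = 0
  b = 0
  y = 1
  return 1
After dead-code-elim (1 stmts):
  return 1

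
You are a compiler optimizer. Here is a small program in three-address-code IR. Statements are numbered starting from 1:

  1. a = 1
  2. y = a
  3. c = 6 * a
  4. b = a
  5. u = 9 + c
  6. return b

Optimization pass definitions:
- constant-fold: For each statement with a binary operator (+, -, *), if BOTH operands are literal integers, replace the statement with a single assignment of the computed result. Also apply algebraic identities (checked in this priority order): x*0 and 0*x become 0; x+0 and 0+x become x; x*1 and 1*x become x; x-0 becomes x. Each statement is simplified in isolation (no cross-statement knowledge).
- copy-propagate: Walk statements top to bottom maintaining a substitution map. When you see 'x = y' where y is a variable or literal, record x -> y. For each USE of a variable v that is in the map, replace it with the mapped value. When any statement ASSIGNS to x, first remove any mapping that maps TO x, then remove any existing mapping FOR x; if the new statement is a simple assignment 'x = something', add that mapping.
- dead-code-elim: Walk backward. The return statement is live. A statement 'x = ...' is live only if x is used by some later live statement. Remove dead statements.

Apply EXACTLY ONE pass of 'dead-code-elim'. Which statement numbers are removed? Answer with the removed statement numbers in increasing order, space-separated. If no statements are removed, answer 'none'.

Backward liveness scan:
Stmt 1 'a = 1': KEEP (a is live); live-in = []
Stmt 2 'y = a': DEAD (y not in live set ['a'])
Stmt 3 'c = 6 * a': DEAD (c not in live set ['a'])
Stmt 4 'b = a': KEEP (b is live); live-in = ['a']
Stmt 5 'u = 9 + c': DEAD (u not in live set ['b'])
Stmt 6 'return b': KEEP (return); live-in = ['b']
Removed statement numbers: [2, 3, 5]
Surviving IR:
  a = 1
  b = a
  return b

Answer: 2 3 5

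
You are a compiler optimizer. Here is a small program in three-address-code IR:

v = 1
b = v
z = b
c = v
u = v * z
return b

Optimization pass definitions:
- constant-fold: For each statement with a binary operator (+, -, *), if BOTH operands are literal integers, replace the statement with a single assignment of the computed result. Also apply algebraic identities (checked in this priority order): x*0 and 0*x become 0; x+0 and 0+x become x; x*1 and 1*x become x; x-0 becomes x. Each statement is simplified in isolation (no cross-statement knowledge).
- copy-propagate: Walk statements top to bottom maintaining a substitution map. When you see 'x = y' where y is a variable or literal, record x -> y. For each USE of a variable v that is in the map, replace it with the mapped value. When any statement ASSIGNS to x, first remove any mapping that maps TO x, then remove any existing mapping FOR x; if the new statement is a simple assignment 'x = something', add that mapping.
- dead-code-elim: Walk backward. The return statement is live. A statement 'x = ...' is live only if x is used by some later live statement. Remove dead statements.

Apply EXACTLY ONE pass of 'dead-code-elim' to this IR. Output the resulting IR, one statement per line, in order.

Applying dead-code-elim statement-by-statement:
  [6] return b  -> KEEP (return); live=['b']
  [5] u = v * z  -> DEAD (u not live)
  [4] c = v  -> DEAD (c not live)
  [3] z = b  -> DEAD (z not live)
  [2] b = v  -> KEEP; live=['v']
  [1] v = 1  -> KEEP; live=[]
Result (3 stmts):
  v = 1
  b = v
  return b

Answer: v = 1
b = v
return b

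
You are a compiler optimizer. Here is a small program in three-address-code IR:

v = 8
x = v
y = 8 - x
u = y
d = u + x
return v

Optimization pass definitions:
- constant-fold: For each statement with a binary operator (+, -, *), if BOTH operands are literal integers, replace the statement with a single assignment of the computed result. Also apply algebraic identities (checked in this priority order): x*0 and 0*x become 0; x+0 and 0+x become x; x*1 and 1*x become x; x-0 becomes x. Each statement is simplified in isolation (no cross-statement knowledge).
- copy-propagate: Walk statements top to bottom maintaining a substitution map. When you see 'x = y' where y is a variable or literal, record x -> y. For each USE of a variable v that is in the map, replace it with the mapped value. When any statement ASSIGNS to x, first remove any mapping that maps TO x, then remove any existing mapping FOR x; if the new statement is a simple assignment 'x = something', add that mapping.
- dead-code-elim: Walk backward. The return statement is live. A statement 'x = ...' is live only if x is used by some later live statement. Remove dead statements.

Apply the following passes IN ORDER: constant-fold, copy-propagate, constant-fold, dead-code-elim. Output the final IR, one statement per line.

Answer: return 8

Derivation:
Initial IR:
  v = 8
  x = v
  y = 8 - x
  u = y
  d = u + x
  return v
After constant-fold (6 stmts):
  v = 8
  x = v
  y = 8 - x
  u = y
  d = u + x
  return v
After copy-propagate (6 stmts):
  v = 8
  x = 8
  y = 8 - 8
  u = y
  d = y + 8
  return 8
After constant-fold (6 stmts):
  v = 8
  x = 8
  y = 0
  u = y
  d = y + 8
  return 8
After dead-code-elim (1 stmts):
  return 8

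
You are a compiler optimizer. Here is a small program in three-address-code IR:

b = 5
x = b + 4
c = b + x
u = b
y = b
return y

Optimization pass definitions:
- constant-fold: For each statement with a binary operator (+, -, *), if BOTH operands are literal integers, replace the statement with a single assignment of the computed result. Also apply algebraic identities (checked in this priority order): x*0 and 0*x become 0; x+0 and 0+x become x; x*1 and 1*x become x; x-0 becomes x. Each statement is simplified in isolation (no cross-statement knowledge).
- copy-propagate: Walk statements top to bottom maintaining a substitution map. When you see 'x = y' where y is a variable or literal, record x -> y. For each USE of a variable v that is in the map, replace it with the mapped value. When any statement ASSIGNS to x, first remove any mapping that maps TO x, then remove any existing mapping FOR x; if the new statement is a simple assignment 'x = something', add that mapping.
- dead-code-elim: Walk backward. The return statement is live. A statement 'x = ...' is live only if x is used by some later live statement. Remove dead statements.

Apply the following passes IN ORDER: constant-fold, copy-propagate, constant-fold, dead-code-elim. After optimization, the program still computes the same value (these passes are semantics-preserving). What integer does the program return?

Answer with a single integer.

Answer: 5

Derivation:
Initial IR:
  b = 5
  x = b + 4
  c = b + x
  u = b
  y = b
  return y
After constant-fold (6 stmts):
  b = 5
  x = b + 4
  c = b + x
  u = b
  y = b
  return y
After copy-propagate (6 stmts):
  b = 5
  x = 5 + 4
  c = 5 + x
  u = 5
  y = 5
  return 5
After constant-fold (6 stmts):
  b = 5
  x = 9
  c = 5 + x
  u = 5
  y = 5
  return 5
After dead-code-elim (1 stmts):
  return 5
Evaluate:
  b = 5  =>  b = 5
  x = b + 4  =>  x = 9
  c = b + x  =>  c = 14
  u = b  =>  u = 5
  y = b  =>  y = 5
  return y = 5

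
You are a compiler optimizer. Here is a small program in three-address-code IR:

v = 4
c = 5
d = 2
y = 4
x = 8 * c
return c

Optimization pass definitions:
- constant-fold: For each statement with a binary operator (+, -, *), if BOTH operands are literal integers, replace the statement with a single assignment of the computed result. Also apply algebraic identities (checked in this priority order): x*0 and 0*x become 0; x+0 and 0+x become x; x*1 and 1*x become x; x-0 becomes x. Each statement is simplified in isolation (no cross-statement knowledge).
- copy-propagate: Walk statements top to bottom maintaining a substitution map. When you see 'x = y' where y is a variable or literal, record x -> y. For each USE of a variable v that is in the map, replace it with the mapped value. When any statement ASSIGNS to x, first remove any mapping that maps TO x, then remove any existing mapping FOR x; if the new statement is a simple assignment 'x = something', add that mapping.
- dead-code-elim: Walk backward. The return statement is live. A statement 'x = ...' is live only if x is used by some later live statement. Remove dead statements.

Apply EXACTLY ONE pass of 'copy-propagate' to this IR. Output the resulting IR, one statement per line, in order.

Answer: v = 4
c = 5
d = 2
y = 4
x = 8 * 5
return 5

Derivation:
Applying copy-propagate statement-by-statement:
  [1] v = 4  (unchanged)
  [2] c = 5  (unchanged)
  [3] d = 2  (unchanged)
  [4] y = 4  (unchanged)
  [5] x = 8 * c  -> x = 8 * 5
  [6] return c  -> return 5
Result (6 stmts):
  v = 4
  c = 5
  d = 2
  y = 4
  x = 8 * 5
  return 5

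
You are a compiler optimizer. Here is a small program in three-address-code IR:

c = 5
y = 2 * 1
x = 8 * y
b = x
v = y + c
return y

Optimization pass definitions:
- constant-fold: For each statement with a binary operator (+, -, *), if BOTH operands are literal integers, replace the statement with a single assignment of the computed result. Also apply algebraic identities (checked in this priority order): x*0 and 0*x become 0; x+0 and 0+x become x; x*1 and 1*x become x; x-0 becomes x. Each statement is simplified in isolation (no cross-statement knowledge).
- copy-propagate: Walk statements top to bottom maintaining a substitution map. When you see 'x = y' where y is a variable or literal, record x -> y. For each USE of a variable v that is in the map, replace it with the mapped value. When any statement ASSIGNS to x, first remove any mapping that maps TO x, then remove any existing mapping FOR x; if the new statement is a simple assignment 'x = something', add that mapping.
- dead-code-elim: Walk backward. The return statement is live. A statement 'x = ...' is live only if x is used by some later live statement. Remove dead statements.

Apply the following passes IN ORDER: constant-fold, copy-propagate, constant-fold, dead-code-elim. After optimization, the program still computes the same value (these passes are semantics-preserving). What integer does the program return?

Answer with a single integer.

Answer: 2

Derivation:
Initial IR:
  c = 5
  y = 2 * 1
  x = 8 * y
  b = x
  v = y + c
  return y
After constant-fold (6 stmts):
  c = 5
  y = 2
  x = 8 * y
  b = x
  v = y + c
  return y
After copy-propagate (6 stmts):
  c = 5
  y = 2
  x = 8 * 2
  b = x
  v = 2 + 5
  return 2
After constant-fold (6 stmts):
  c = 5
  y = 2
  x = 16
  b = x
  v = 7
  return 2
After dead-code-elim (1 stmts):
  return 2
Evaluate:
  c = 5  =>  c = 5
  y = 2 * 1  =>  y = 2
  x = 8 * y  =>  x = 16
  b = x  =>  b = 16
  v = y + c  =>  v = 7
  return y = 2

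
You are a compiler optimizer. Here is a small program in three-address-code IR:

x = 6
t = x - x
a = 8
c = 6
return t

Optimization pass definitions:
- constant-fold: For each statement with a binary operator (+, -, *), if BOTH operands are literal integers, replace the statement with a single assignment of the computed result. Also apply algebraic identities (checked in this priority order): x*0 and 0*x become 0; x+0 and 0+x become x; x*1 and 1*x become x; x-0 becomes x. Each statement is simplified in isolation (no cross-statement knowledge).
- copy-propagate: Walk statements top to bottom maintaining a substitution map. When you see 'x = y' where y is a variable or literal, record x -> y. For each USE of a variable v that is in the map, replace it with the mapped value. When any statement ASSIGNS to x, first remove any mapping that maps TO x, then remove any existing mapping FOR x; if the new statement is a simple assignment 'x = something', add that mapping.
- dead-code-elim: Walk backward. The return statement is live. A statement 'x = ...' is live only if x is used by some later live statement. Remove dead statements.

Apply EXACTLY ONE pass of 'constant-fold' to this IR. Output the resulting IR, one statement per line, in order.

Answer: x = 6
t = x - x
a = 8
c = 6
return t

Derivation:
Applying constant-fold statement-by-statement:
  [1] x = 6  (unchanged)
  [2] t = x - x  (unchanged)
  [3] a = 8  (unchanged)
  [4] c = 6  (unchanged)
  [5] return t  (unchanged)
Result (5 stmts):
  x = 6
  t = x - x
  a = 8
  c = 6
  return t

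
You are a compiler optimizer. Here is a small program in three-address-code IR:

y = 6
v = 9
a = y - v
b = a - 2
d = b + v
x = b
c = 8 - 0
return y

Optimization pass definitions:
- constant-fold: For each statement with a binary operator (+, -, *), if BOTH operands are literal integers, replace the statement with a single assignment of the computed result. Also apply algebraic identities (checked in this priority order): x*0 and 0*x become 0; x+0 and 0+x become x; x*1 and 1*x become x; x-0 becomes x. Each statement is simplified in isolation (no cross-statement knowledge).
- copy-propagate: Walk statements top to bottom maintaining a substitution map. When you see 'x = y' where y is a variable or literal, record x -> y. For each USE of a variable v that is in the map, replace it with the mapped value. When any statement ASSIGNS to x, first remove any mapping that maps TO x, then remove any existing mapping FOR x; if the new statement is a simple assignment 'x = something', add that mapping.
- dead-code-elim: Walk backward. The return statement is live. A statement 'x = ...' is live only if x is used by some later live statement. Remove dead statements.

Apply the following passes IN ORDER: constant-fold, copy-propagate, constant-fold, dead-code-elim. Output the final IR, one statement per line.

Initial IR:
  y = 6
  v = 9
  a = y - v
  b = a - 2
  d = b + v
  x = b
  c = 8 - 0
  return y
After constant-fold (8 stmts):
  y = 6
  v = 9
  a = y - v
  b = a - 2
  d = b + v
  x = b
  c = 8
  return y
After copy-propagate (8 stmts):
  y = 6
  v = 9
  a = 6 - 9
  b = a - 2
  d = b + 9
  x = b
  c = 8
  return 6
After constant-fold (8 stmts):
  y = 6
  v = 9
  a = -3
  b = a - 2
  d = b + 9
  x = b
  c = 8
  return 6
After dead-code-elim (1 stmts):
  return 6

Answer: return 6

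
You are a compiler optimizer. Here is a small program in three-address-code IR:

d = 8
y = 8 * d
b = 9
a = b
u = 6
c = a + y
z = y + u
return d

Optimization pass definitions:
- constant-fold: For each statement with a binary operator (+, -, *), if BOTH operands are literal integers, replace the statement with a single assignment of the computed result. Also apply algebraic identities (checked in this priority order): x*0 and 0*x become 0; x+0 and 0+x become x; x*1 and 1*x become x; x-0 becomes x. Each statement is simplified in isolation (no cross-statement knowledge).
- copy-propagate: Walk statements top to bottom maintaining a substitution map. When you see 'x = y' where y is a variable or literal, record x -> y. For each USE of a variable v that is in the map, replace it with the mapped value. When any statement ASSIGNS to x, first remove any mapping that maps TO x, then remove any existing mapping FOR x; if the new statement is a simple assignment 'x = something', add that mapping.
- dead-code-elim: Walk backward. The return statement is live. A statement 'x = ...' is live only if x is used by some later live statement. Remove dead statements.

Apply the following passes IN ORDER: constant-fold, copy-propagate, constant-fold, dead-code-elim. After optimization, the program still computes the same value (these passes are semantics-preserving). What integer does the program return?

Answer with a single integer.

Answer: 8

Derivation:
Initial IR:
  d = 8
  y = 8 * d
  b = 9
  a = b
  u = 6
  c = a + y
  z = y + u
  return d
After constant-fold (8 stmts):
  d = 8
  y = 8 * d
  b = 9
  a = b
  u = 6
  c = a + y
  z = y + u
  return d
After copy-propagate (8 stmts):
  d = 8
  y = 8 * 8
  b = 9
  a = 9
  u = 6
  c = 9 + y
  z = y + 6
  return 8
After constant-fold (8 stmts):
  d = 8
  y = 64
  b = 9
  a = 9
  u = 6
  c = 9 + y
  z = y + 6
  return 8
After dead-code-elim (1 stmts):
  return 8
Evaluate:
  d = 8  =>  d = 8
  y = 8 * d  =>  y = 64
  b = 9  =>  b = 9
  a = b  =>  a = 9
  u = 6  =>  u = 6
  c = a + y  =>  c = 73
  z = y + u  =>  z = 70
  return d = 8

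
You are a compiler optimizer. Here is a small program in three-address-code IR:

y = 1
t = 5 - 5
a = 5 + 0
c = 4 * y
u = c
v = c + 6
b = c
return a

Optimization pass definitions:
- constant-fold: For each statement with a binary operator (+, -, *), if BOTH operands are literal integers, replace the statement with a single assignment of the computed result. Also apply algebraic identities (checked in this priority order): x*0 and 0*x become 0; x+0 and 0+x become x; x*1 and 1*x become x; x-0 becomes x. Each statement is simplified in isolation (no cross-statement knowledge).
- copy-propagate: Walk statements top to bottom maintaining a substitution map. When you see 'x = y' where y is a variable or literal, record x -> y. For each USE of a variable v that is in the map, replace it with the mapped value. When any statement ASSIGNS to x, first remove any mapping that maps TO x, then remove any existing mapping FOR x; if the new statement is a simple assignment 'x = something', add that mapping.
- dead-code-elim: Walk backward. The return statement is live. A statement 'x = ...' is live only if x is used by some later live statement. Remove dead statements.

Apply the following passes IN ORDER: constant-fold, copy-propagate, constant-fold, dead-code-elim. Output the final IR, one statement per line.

Initial IR:
  y = 1
  t = 5 - 5
  a = 5 + 0
  c = 4 * y
  u = c
  v = c + 6
  b = c
  return a
After constant-fold (8 stmts):
  y = 1
  t = 0
  a = 5
  c = 4 * y
  u = c
  v = c + 6
  b = c
  return a
After copy-propagate (8 stmts):
  y = 1
  t = 0
  a = 5
  c = 4 * 1
  u = c
  v = c + 6
  b = c
  return 5
After constant-fold (8 stmts):
  y = 1
  t = 0
  a = 5
  c = 4
  u = c
  v = c + 6
  b = c
  return 5
After dead-code-elim (1 stmts):
  return 5

Answer: return 5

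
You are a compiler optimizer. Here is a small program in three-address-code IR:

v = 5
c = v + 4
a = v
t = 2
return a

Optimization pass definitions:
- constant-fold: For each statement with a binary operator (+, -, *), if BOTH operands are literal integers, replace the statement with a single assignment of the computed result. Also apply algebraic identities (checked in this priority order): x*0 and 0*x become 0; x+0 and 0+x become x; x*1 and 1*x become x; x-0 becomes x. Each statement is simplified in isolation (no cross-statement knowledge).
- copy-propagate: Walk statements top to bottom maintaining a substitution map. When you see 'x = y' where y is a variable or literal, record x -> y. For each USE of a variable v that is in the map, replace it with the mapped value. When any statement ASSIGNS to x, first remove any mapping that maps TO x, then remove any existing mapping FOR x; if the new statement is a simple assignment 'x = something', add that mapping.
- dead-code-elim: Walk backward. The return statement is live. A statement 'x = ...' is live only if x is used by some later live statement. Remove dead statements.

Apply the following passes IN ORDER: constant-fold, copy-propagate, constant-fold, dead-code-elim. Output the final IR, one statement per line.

Initial IR:
  v = 5
  c = v + 4
  a = v
  t = 2
  return a
After constant-fold (5 stmts):
  v = 5
  c = v + 4
  a = v
  t = 2
  return a
After copy-propagate (5 stmts):
  v = 5
  c = 5 + 4
  a = 5
  t = 2
  return 5
After constant-fold (5 stmts):
  v = 5
  c = 9
  a = 5
  t = 2
  return 5
After dead-code-elim (1 stmts):
  return 5

Answer: return 5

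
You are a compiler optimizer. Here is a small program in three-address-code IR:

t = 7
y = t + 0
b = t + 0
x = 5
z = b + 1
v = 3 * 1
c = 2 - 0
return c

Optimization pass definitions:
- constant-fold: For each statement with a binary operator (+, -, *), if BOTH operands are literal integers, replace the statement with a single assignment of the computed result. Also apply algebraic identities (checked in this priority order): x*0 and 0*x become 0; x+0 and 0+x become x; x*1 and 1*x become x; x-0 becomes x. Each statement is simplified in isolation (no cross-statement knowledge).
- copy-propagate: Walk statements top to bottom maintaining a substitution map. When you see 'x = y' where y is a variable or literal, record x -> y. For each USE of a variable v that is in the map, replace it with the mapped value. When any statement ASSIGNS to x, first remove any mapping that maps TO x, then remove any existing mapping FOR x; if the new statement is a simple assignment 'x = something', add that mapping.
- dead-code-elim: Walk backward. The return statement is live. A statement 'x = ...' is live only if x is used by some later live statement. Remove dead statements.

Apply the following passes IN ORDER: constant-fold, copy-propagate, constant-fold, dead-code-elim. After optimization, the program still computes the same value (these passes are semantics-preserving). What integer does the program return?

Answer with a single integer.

Answer: 2

Derivation:
Initial IR:
  t = 7
  y = t + 0
  b = t + 0
  x = 5
  z = b + 1
  v = 3 * 1
  c = 2 - 0
  return c
After constant-fold (8 stmts):
  t = 7
  y = t
  b = t
  x = 5
  z = b + 1
  v = 3
  c = 2
  return c
After copy-propagate (8 stmts):
  t = 7
  y = 7
  b = 7
  x = 5
  z = 7 + 1
  v = 3
  c = 2
  return 2
After constant-fold (8 stmts):
  t = 7
  y = 7
  b = 7
  x = 5
  z = 8
  v = 3
  c = 2
  return 2
After dead-code-elim (1 stmts):
  return 2
Evaluate:
  t = 7  =>  t = 7
  y = t + 0  =>  y = 7
  b = t + 0  =>  b = 7
  x = 5  =>  x = 5
  z = b + 1  =>  z = 8
  v = 3 * 1  =>  v = 3
  c = 2 - 0  =>  c = 2
  return c = 2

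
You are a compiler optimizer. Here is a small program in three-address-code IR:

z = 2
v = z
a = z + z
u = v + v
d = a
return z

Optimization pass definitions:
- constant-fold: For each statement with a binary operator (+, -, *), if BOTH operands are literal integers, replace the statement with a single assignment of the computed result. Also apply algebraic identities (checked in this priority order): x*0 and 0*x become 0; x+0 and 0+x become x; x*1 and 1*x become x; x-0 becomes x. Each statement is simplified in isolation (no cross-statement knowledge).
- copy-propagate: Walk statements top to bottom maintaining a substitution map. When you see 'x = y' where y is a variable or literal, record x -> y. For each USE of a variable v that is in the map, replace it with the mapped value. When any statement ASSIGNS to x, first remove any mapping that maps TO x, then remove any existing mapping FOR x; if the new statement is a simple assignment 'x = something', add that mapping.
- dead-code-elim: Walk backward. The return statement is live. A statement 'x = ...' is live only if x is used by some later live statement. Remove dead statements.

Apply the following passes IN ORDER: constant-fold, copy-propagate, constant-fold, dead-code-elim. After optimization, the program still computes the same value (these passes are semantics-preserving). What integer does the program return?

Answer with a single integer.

Answer: 2

Derivation:
Initial IR:
  z = 2
  v = z
  a = z + z
  u = v + v
  d = a
  return z
After constant-fold (6 stmts):
  z = 2
  v = z
  a = z + z
  u = v + v
  d = a
  return z
After copy-propagate (6 stmts):
  z = 2
  v = 2
  a = 2 + 2
  u = 2 + 2
  d = a
  return 2
After constant-fold (6 stmts):
  z = 2
  v = 2
  a = 4
  u = 4
  d = a
  return 2
After dead-code-elim (1 stmts):
  return 2
Evaluate:
  z = 2  =>  z = 2
  v = z  =>  v = 2
  a = z + z  =>  a = 4
  u = v + v  =>  u = 4
  d = a  =>  d = 4
  return z = 2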